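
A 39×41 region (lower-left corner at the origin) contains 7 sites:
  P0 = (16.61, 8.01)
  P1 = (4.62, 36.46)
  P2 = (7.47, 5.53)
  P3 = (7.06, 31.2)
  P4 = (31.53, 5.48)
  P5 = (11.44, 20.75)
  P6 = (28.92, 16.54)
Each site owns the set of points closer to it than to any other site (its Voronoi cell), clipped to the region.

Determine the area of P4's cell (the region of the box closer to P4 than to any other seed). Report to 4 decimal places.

1. box [0,39]×[0,41]: [(0, 0) (39, 0) (39, 41) (0, 41)]
2. ⊥bis P4·P0 via (24.07,6.745): [(22.9262, 0) (39, 0) (39, 41) (29.8787, 41)]  |A|=516.4996
3. ⊥bis P4·P1 via (18.075,20.97): [(27.9344, 29.5341) (22.9262, 0) (39, 0) (39, 39.146)]  |A|=453.9494
4. ⊥bis P4·P2 via (19.5,5.505): [(27.9344, 29.5341) (22.9262, 0) (39, 0) (39, 39.146)]  |A|=453.9494
5. ⊥bis P4·P3 via (19.295,18.34): [(27.3329, 25.9873) (22.9262, 0) (39, 0) (39, 37.0873)]  |A|=425.2068
6. ⊥bis P4·P5 via (21.485,13.115): [(26.2027, 19.3218) (22.9262, 0) (39, 0) (39, 36.1586)]  |A|=386.6541
7. ⊥bis P4·P6 via (30.225,11.01): [(24.5668, 9.6747) (22.9262, 0) (39, 0) (39, 13.0808)]  |A|=172.1535
8. canonical 4-gon: [(24.5668, 9.6747) (22.9262, 0) (39, 0) (39, 13.0808)]
9. shoelace: 172.1535

Area of P4's cell: 172.1535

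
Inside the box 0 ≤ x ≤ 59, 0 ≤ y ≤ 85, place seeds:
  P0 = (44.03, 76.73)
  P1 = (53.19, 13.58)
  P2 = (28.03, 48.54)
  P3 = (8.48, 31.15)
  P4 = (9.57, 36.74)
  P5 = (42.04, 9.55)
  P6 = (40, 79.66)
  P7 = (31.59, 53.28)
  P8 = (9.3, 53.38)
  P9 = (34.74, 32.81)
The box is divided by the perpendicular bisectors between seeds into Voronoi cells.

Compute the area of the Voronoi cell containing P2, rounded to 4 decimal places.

Area of P2's cell: 229.2471

1. box [0,59]×[0,85]: [(0, 0) (59, 0) (59, 85) (0, 85)]
2. ⊥bis P2·P0 via (36.03,62.635): [(0, 83.0848) (0, 0) (59, 0) (59, 49.5978)]  |A|=3914.1355
3. ⊥bis P2·P1 via (40.61,31.06): [(0, 83.0848) (0, 1.8338) (59, 44.2949) (59, 49.5978)]  |A|=2553.3383
4. ⊥bis P2·P3 via (18.255,39.845): [(0, 83.0848) (0, 60.3674) (31.7447, 24.6798) (59, 44.2949) (59, 49.5978)]  |A|=1624.2731
5. ⊥bis P2·P4 via (18.8,42.64): [(0, 83.0848) (0, 72.0508) (26.5413, 30.5295) (31.7447, 24.6798) (59, 44.2949) (59, 49.5978)]  |A|=1469.2268
6. ⊥bis P2·P5 via (35.035,29.045): [(0, 83.0848) (0, 72.0508) (26.5413, 30.5295) (29.5992, 27.0918) (40.5773, 31.0365) (59, 44.2949) (59, 49.5978)]  |A|=1451.7555
7. ⊥bis P2·P6 via (34.015,64.1): [(32.2585, 64.7756) (0, 77.1835) (0, 72.0508) (26.5413, 30.5295) (29.5992, 27.0918) (40.5773, 31.0365) (59, 44.2949) (59, 49.5978)]  |A|=1356.5725
8. ⊥bis P2·P7 via (29.81,50.91): [(0, 73.2989) (0, 72.0508) (26.5413, 30.5295) (29.5992, 27.0918) (40.5773, 31.0365) (48.5915, 36.8041)]  |A|=634.7149
9. ⊥bis P2·P8 via (18.665,50.96): [(20.4656, 57.9281) (17.1728, 45.1856) (26.5413, 30.5295) (29.5992, 27.0918) (40.5773, 31.0365) (48.5915, 36.8041)]  |A|=468.2993
10. ⊥bis P2·P9 via (31.385,40.675): [(39.0717, 43.9539) (20.4656, 57.9281) (17.1728, 45.1856) (22.4833, 36.8778)]  |A|=229.2471
11. canonical 4-gon: [(39.0717, 43.9539) (20.4656, 57.9281) (17.1728, 45.1856) (22.4833, 36.8778)]
12. shoelace: 229.2471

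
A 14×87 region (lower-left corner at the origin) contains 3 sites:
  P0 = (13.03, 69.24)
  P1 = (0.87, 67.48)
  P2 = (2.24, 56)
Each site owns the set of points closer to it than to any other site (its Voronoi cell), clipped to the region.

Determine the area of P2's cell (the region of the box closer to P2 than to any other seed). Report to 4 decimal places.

1. box [0,14]×[0,87]: [(0, 0) (14, 0) (14, 87) (0, 87)]
2. ⊥bis P2·P0 via (7.635,62.62): [(0, 68.8422) (0, 0) (14, 0) (14, 57.4328)]  |A|=883.9249
3. ⊥bis P2·P1 via (1.555,61.74): [(7.8003, 62.4853) (0, 61.5544) (0, 0) (14, 0) (14, 57.4328)]  |A|=855.5017
4. canonical 5-gon: [(7.8003, 62.4853) (0, 61.5544) (0, 0) (14, 0) (14, 57.4328)]
5. shoelace: 855.5017

Area of P2's cell: 855.5017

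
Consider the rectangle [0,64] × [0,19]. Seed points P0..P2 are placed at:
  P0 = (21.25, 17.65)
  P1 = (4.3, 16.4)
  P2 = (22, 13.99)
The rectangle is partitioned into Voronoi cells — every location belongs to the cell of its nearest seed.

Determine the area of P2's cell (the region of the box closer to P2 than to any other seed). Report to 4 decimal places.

1. box [0,64]×[0,19]: [(0, 0) (64, 0) (64, 19) (0, 19)]
2. ⊥bis P2·P0 via (21.625,15.82): [(0, 11.3886) (0, 0) (64, 0) (64, 19) (37.1434, 19)]  |A|=1074.6442
3. ⊥bis P2·P1 via (13.15,15.195): [(12.9943, 14.0514) (11.0811, 0) (64, 0) (64, 19) (37.1434, 19)]  |A|=922.7982
4. canonical 5-gon: [(12.9943, 14.0514) (11.0811, 0) (64, 0) (64, 19) (37.1434, 19)]
5. shoelace: 922.7982

Area of P2's cell: 922.7982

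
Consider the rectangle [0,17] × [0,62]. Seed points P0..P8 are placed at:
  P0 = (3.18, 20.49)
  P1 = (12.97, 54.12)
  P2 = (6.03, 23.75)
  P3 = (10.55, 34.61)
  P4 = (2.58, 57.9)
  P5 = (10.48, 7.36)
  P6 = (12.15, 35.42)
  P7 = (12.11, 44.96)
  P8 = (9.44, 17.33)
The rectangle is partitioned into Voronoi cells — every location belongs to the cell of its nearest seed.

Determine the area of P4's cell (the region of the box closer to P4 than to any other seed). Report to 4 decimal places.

Area of P4's cell: 103.9901

1. box [0,17]×[0,62]: [(0, 0) (17, 0) (17, 62) (0, 62)]
2. ⊥bis P4·P0 via (2.88,39.195): [(0, 39.1488) (17, 39.4215) (17, 62) (0, 62)]  |A|=386.1527
3. ⊥bis P4·P1 via (7.775,56.01): [(0, 39.1488) (1.6503, 39.1753) (9.9542, 62) (0, 62)]  |A|=132.4573
4. ⊥bis P4·P2 via (4.305,40.825): [(0, 40.3901) (2.1721, 40.6095) (9.9542, 62) (0, 62)]  |A|=129.9326
5. ⊥bis P4·P3 via (6.565,46.255): [(0, 44.0084) (3.8934, 45.3408) (9.9542, 62) (0, 62)]  |A|=117.9393
6. ⊥bis P4·P5 via (6.53,32.63): [(0, 44.0084) (3.8934, 45.3408) (9.9542, 62) (0, 62)]  |A|=117.9393
7. ⊥bis P4·P6 via (7.365,46.66): [(0, 44.0084) (3.8934, 45.3408) (9.9542, 62) (0, 62)]  |A|=117.9393
8. ⊥bis P4·P7 via (7.345,51.43): [(0, 46.0206) (5.6563, 50.1863) (9.9542, 62) (0, 62)]  |A|=103.9901
9. ⊥bis P4·P8 via (6.01,37.615): [(0, 46.0206) (5.6563, 50.1863) (9.9542, 62) (0, 62)]  |A|=103.9901
10. canonical 4-gon: [(0, 46.0206) (5.6563, 50.1863) (9.9542, 62) (0, 62)]
11. shoelace: 103.9901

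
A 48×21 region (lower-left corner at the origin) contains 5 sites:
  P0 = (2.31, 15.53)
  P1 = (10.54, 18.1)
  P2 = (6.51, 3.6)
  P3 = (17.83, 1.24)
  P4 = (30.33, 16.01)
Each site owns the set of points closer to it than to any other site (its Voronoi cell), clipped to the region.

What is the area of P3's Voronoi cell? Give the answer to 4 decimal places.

Area of P3's cell: 164.2771

1. box [0,48]×[0,21]: [(0, 0) (48, 0) (48, 21) (0, 21)]
2. ⊥bis P3·P0 via (10.07,8.385): [(2.3495, 0) (48, 0) (48, 21) (21.6852, 21)]  |A|=755.635
3. ⊥bis P3·P1 via (14.185,9.67): [(9.3139, 7.5638) (2.3495, 0) (48, 0) (48, 21) (40.3885, 21)]  |A|=629.9844
4. ⊥bis P3·P2 via (12.17,2.42): [(13.6316, 9.4307) (11.6655, 0) (48, 0) (48, 21) (40.3885, 21)]  |A|=576.2281
5. ⊥bis P3·P4 via (24.08,8.625): [(19.9168, 12.1483) (13.6316, 9.4307) (11.6655, 0) (34.2713, 0)]  |A|=164.2771
6. canonical 4-gon: [(19.9168, 12.1483) (13.6316, 9.4307) (11.6655, 0) (34.2713, 0)]
7. shoelace: 164.2771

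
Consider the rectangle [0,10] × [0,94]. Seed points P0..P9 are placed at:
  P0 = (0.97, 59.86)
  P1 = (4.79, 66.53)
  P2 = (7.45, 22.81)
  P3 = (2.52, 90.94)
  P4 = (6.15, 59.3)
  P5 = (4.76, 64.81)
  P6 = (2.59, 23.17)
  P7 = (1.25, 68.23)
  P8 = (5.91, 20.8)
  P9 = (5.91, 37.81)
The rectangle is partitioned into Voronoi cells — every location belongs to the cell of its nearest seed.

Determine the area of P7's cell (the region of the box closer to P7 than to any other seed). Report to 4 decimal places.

Area of P7's cell: 78.0895

1. box [0,10]×[0,94]: [(0, 0) (10, 0) (10, 94) (0, 94)]
2. ⊥bis P7·P0 via (1.11,64.045): [(0, 64.0821) (10, 63.7476) (10, 94) (0, 94)]  |A|=300.8513
3. ⊥bis P7·P1 via (3.02,67.38): [(0, 64.0821) (1.4136, 64.0348) (10, 81.9148) (10, 94) (0, 94)]  |A|=222.8555
4. ⊥bis P7·P2 via (4.35,45.52): [(0, 64.0821) (1.4136, 64.0348) (10, 81.9148) (10, 94) (0, 94)]  |A|=222.8555
5. ⊥bis P7·P3 via (1.885,79.585): [(0, 79.6904) (0, 64.0821) (1.4136, 64.0348) (8.6982, 79.204)]  |A|=78.7754
6. ⊥bis P7·P4 via (3.7,63.765): [(0, 79.6904) (0, 64.0821) (1.4136, 64.0348) (8.6982, 79.204)]  |A|=78.7754
7. ⊥bis P7·P5 via (3.005,66.52): [(0, 79.6904) (0, 64.0821) (0.6098, 64.0617) (2.2202, 65.7146) (8.6982, 79.204)]  |A|=78.0895
8. ⊥bis P7·P6 via (1.92,45.7): [(0, 79.6904) (0, 64.0821) (0.6098, 64.0617) (2.2202, 65.7146) (8.6982, 79.204)]  |A|=78.0895
9. ⊥bis P7·P8 via (3.58,44.515): [(0, 79.6904) (0, 64.0821) (0.6098, 64.0617) (2.2202, 65.7146) (8.6982, 79.204)]  |A|=78.0895
10. ⊥bis P7·P9 via (3.58,53.02): [(0, 79.6904) (0, 64.0821) (0.6098, 64.0617) (2.2202, 65.7146) (8.6982, 79.204)]  |A|=78.0895
11. canonical 5-gon: [(0, 79.6904) (0, 64.0821) (0.6098, 64.0617) (2.2202, 65.7146) (8.6982, 79.204)]
12. shoelace: 78.0895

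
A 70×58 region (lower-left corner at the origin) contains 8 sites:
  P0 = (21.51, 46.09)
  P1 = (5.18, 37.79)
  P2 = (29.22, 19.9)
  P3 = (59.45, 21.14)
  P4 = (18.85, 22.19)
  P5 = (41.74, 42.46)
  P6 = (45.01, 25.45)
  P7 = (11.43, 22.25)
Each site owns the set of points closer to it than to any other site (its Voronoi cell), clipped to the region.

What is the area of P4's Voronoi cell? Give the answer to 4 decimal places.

Area of P4's cell: 272.2252

1. box [0,70]×[0,58]: [(0, 0) (70, 0) (70, 58) (0, 58)]
2. ⊥bis P4·P0 via (20.18,34.14): [(0, 36.386) (0, 0) (70, 0) (70, 28.5952)]  |A|=2274.3404
3. ⊥bis P4·P1 via (12.015,29.99): [(17.1374, 34.4786) (0, 19.4615) (0, 0) (70, 0) (70, 28.5952)]  |A|=2129.3197
4. ⊥bis P4·P2 via (24.035,21.045): [(26.7649, 33.4071) (17.1374, 34.4786) (0, 19.4615) (0, 0) (19.3876, 0)]  |A|=665.7558
5. ⊥bis P4·P3 via (39.15,21.665): [(26.7649, 33.4071) (17.1374, 34.4786) (0, 19.4615) (0, 0) (19.3876, 0)]  |A|=665.7558
6. ⊥bis P4·P5 via (30.295,32.325): [(26.7649, 33.4071) (17.1374, 34.4786) (0, 19.4615) (0, 0) (19.3876, 0)]  |A|=665.7558
7. ⊥bis P4·P6 via (31.93,23.82): [(26.7649, 33.4071) (17.1374, 34.4786) (0, 19.4615) (0, 0) (19.3876, 0)]  |A|=665.7558
8. ⊥bis P4·P7 via (15.14,22.22): [(26.7649, 33.4071) (17.1374, 34.4786) (15.2256, 32.8034) (14.9603, 0) (19.3876, 0)]  |A|=272.2252
9. canonical 5-gon: [(26.7649, 33.4071) (17.1374, 34.4786) (15.2256, 32.8034) (14.9603, 0) (19.3876, 0)]
10. shoelace: 272.2252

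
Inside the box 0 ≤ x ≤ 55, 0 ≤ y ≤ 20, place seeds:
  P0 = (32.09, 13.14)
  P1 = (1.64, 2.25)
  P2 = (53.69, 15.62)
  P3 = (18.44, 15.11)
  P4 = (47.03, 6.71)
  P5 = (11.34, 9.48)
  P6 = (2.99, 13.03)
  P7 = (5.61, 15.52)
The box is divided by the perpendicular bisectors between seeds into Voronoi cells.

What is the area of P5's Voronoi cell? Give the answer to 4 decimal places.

Area of P5's cell: 161.7470

1. box [0,55]×[0,20]: [(0, 0) (55, 0) (55, 20) (0, 20)]
2. ⊥bis P5·P0 via (21.715,11.31): [(0, 0) (23.7099, 0) (20.1822, 20) (0, 20)]  |A|=438.9213
3. ⊥bis P5·P1 via (6.49,5.865): [(0, 14.5722) (10.8615, 0) (23.7099, 0) (20.1822, 20) (0, 20)]  |A|=359.7831
4. ⊥bis P5·P2 via (32.515,12.55): [(0, 14.5722) (10.8615, 0) (23.7099, 0) (20.1822, 20) (0, 20)]  |A|=359.7831
5. ⊥bis P5·P3 via (14.89,12.295): [(0, 14.5722) (10.8615, 0) (23.7099, 0) (23.444, 1.5075) (8.7803, 20) (0, 20)]  |A|=254.3579
6. ⊥bis P5·P4 via (29.185,8.095): [(0, 14.5722) (10.8615, 0) (23.7099, 0) (23.444, 1.5075) (8.7803, 20) (0, 20)]  |A|=254.3579
7. ⊥bis P5·P6 via (7.165,11.255): [(5.4606, 7.2461) (10.8615, 0) (23.7099, 0) (23.444, 1.5075) (10.149, 18.2738)]  |A|=171.9531
8. ⊥bis P5·P7 via (8.475,12.5): [(7.1666, 11.2587) (5.4606, 7.2461) (10.8615, 0) (23.7099, 0) (23.444, 1.5075) (12.0432, 15.8851)]  |A|=161.747
9. canonical 6-gon: [(7.1666, 11.2587) (5.4606, 7.2461) (10.8615, 0) (23.7099, 0) (23.444, 1.5075) (12.0432, 15.8851)]
10. shoelace: 161.747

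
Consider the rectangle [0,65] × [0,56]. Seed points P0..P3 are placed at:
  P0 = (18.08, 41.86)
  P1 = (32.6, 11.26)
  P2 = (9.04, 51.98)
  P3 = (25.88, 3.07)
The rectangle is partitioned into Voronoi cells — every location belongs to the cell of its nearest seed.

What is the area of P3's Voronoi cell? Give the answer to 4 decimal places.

Area of P3's cell: 507.4084

1. box [0,65]×[0,56]: [(0, 0) (65, 0) (65, 56) (0, 56)]
2. ⊥bis P3·P0 via (21.98,22.465): [(0, 18.0452) (0, 0) (65, 0) (65, 31.1156)]  |A|=1597.7254
3. ⊥bis P3·P1 via (29.24,7.165): [(12.8344, 20.626) (0, 18.0452) (0, 0) (37.9723, 0)]  |A|=507.4084
4. ⊥bis P3·P2 via (17.46,27.525): [(12.8344, 20.626) (0, 18.0452) (0, 0) (37.9723, 0)]  |A|=507.4084
5. canonical 4-gon: [(12.8344, 20.626) (0, 18.0452) (0, 0) (37.9723, 0)]
6. shoelace: 507.4084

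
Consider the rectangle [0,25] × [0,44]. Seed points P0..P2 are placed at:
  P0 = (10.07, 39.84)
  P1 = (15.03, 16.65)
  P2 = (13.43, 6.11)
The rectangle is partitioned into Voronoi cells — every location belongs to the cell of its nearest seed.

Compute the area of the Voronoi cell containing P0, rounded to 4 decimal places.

1. box [0,25]×[0,44]: [(0, 0) (25, 0) (25, 44) (0, 44)]
2. ⊥bis P0·P1 via (12.55,28.245): [(0, 25.5607) (25, 30.9079) (25, 44) (0, 44)]  |A|=394.1424
3. ⊥bis P0·P2 via (11.75,22.975): [(0, 25.5607) (25, 30.9079) (25, 44) (0, 44)]  |A|=394.1424
4. canonical 4-gon: [(0, 25.5607) (25, 30.9079) (25, 44) (0, 44)]
5. shoelace: 394.1424

Area of P0's cell: 394.1424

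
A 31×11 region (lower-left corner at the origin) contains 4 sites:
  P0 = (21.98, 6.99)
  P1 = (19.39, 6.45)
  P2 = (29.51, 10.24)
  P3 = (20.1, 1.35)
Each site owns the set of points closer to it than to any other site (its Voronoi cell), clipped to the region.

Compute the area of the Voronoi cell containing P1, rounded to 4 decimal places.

1. box [0,31]×[0,11]: [(0, 0) (31, 0) (31, 11) (0, 11)]
2. ⊥bis P1·P0 via (20.685,6.72): [(0, 0) (22.0861, 0) (19.7926, 11) (0, 11)]  |A|=230.333
3. ⊥bis P1·P2 via (24.45,8.345): [(0, 0) (22.0861, 0) (19.7926, 11) (0, 11)]  |A|=230.333
4. ⊥bis P1·P3 via (19.745,3.9): [(0, 1.1512) (21.2299, 4.1067) (19.7926, 11) (0, 11)]  |A|=172.7626
5. canonical 4-gon: [(0, 1.1512) (21.2299, 4.1067) (19.7926, 11) (0, 11)]
6. shoelace: 172.7626

Area of P1's cell: 172.7626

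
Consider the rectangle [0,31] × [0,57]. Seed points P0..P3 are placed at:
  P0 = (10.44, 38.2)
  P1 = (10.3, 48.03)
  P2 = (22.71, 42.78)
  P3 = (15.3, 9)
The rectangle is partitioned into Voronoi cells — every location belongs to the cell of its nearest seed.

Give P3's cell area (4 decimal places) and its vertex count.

1. box [0,31]×[0,57]: [(0, 0) (31, 0) (31, 57) (0, 57)]
2. ⊥bis P3·P0 via (12.87,23.6): [(0, 21.4579) (0, 0) (31, 0) (31, 26.6175)]  |A|=745.1697
3. ⊥bis P3·P1 via (12.8,28.515): [(0, 21.4579) (0, 0) (31, 0) (31, 26.6175)]  |A|=745.1697
4. ⊥bis P3·P2 via (19.005,25.89): [(22.294, 25.1685) (0, 21.4579) (0, 0) (31, 0) (31, 23.2588)]  |A|=730.5491
5. canonical 5-gon: [(22.294, 25.1685) (0, 21.4579) (0, 0) (31, 0) (31, 23.2588)]
6. shoelace: 730.5491

Area of P3's cell: 730.5491 (5 vertices)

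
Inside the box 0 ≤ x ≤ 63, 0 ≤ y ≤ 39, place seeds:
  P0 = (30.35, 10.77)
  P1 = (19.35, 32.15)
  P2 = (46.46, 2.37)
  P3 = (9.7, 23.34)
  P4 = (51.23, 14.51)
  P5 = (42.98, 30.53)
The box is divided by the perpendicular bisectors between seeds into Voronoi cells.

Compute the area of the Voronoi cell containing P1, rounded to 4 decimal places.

Area of P1's cell: 325.5314

1. box [0,63]×[0,39]: [(0, 0) (63, 0) (63, 39) (0, 39)]
2. ⊥bis P1·P0 via (24.85,21.46): [(0, 8.6747) (58.9414, 39) (0, 39)]  |A|=893.7079
3. ⊥bis P1·P2 via (32.905,17.26): [(0, 8.6747) (53.9848, 36.4498) (56.7861, 39) (0, 39)]  |A|=890.9598
4. ⊥bis P1·P3 via (14.525,27.745): [(21.7289, 19.8542) (53.9848, 36.4498) (56.7861, 39) (4.2497, 39)]  |A|=520.8096
5. ⊥bis P1·P4 via (35.29,23.33): [(21.7289, 19.8542) (37.9985, 28.2249) (43.9606, 39) (4.2497, 39)]  |A|=442.8478
6. ⊥bis P1·P5 via (31.165,31.34): [(21.7289, 19.8542) (30.6938, 24.4666) (31.6901, 39) (4.2497, 39)]  |A|=325.5314
7. canonical 4-gon: [(21.7289, 19.8542) (30.6938, 24.4666) (31.6901, 39) (4.2497, 39)]
8. shoelace: 325.5314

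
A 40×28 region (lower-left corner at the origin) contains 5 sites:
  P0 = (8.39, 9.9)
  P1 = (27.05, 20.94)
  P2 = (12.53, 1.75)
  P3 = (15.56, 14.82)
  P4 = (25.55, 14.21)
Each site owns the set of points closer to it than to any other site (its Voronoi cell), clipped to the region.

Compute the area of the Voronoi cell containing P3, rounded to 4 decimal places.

1. box [0,40]×[0,28]: [(0, 0) (40, 0) (40, 28) (0, 28)]
2. ⊥bis P3·P0 via (11.975,12.36): [(20.4563, 0) (40, 0) (40, 28) (1.2429, 28)]  |A|=816.21
3. ⊥bis P3·P1 via (21.305,17.88): [(20.4563, 0) (30.8286, 0) (15.9147, 28) (1.2429, 28)]  |A|=350.6157
4. ⊥bis P3·P2 via (14.045,8.285): [(14.9086, 8.0848) (28.1584, 5.0131) (15.9147, 28) (1.2429, 28)]  |A|=279.5767
5. ⊥bis P3·P4 via (20.555,14.515): [(14.9086, 8.0848) (20.089, 6.8838) (20.8165, 18.7972) (15.9147, 28) (1.2429, 28)]  |A|=230.8298
6. canonical 5-gon: [(14.9086, 8.0848) (20.089, 6.8838) (20.8165, 18.7972) (15.9147, 28) (1.2429, 28)]
7. shoelace: 230.8298

Area of P3's cell: 230.8298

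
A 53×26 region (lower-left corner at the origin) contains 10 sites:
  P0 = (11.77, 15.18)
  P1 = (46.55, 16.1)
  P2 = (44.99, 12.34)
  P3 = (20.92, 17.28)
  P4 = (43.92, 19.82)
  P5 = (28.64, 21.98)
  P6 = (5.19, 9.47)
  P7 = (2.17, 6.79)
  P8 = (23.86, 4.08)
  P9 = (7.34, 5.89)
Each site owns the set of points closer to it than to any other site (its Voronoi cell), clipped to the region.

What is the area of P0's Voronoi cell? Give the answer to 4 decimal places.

1. box [0,53]×[0,26]: [(0, 0) (53, 0) (53, 26) (0, 26)]
2. ⊥bis P0·P1 via (29.16,15.64): [(0, 0) (29.5737, 0) (28.886, 26) (0, 26)]  |A|=759.9757
3. ⊥bis P0·P2 via (28.38,13.76): [(0, 0) (27.2036, 0) (29.0137, 21.1721) (28.886, 26) (0, 26)]  |A|=734.8861
4. ⊥bis P0·P3 via (16.345,16.23): [(0, 0) (20.0699, 0) (14.1027, 26) (0, 26)]  |A|=444.2441
5. ⊥bis P0·P4 via (27.845,17.5): [(0, 0) (20.0699, 0) (14.1027, 26) (0, 26)]  |A|=444.2441
6. ⊥bis P0·P5 via (20.205,18.58): [(0, 0) (20.0699, 0) (14.1027, 26) (0, 26)]  |A|=444.2441
7. ⊥bis P0·P6 via (8.48,12.325): [(0, 22.097) (19.1754, 0) (20.0699, 0) (14.1027, 26) (0, 26)]  |A|=232.3842
8. ⊥bis P0·P7 via (6.97,10.985): [(0, 22.097) (19.1754, 0) (20.0699, 0) (14.1027, 26) (0, 26)]  |A|=232.3842
9. ⊥bis P0·P8 via (17.815,9.63): [(0, 22.097) (14.2182, 5.7125) (17.8508, 9.669) (14.1027, 26) (0, 26)]  |A|=207.8776
10. ⊥bis P0·P9 via (9.555,10.535): [(0, 22.097) (10.371, 10.1459) (15.8777, 7.52) (17.8508, 9.669) (14.1027, 26) (0, 26)]  |A|=200.722
11. canonical 6-gon: [(0, 22.097) (10.371, 10.1459) (15.8777, 7.52) (17.8508, 9.669) (14.1027, 26) (0, 26)]
12. shoelace: 200.722

Area of P0's cell: 200.7220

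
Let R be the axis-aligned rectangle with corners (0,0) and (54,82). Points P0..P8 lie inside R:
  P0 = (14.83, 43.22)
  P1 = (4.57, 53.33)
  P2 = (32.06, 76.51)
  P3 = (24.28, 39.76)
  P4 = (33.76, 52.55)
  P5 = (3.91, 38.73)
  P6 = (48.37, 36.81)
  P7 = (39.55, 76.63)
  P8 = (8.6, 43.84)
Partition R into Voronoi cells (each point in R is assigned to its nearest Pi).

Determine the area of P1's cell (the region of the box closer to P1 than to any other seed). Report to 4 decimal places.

Area of P1's cell: 465.8467

1. box [0,54]×[0,82]: [(0, 0) (54, 0) (54, 82) (0, 82)]
2. ⊥bis P1·P0 via (9.7,48.275): [(0, 38.4311) (42.9319, 82) (0, 82)]  |A|=935.2492
3. ⊥bis P1·P2 via (18.315,64.92): [(0, 38.4311) (21.9056, 60.6617) (3.9129, 82) (0, 82)]  |A|=518.9495
4. ⊥bis P1·P3 via (14.425,46.545): [(0, 38.4311) (21.9056, 60.6617) (3.9129, 82) (0, 82)]  |A|=518.9495
5. ⊥bis P1·P4 via (19.165,52.94): [(0, 38.4311) (19.3007, 58.0181) (19.4492, 63.5749) (3.9129, 82) (0, 82)]  |A|=511.9082
6. ⊥bis P1·P5 via (4.24,46.03): [(0, 46.2217) (7.3493, 45.8894) (19.3007, 58.0181) (19.4492, 63.5749) (3.9129, 82) (0, 82)]  |A|=483.2804
7. ⊥bis P1·P6 via (26.47,45.07): [(0, 46.2217) (7.3493, 45.8894) (19.3007, 58.0181) (19.4492, 63.5749) (3.9129, 82) (0, 82)]  |A|=483.2804
8. ⊥bis P1·P7 via (22.06,64.98): [(0, 46.2217) (7.3493, 45.8894) (19.3007, 58.0181) (19.4492, 63.5749) (3.9129, 82) (0, 82)]  |A|=483.2804
9. ⊥bis P1·P8 via (6.585,48.585): [(0, 46.2217) (0.9216, 46.18) (12.4666, 51.0827) (19.3007, 58.0181) (19.4492, 63.5749) (3.9129, 82) (0, 82)]  |A|=465.8467
10. canonical 7-gon: [(0, 46.2217) (0.9216, 46.18) (12.4666, 51.0827) (19.3007, 58.0181) (19.4492, 63.5749) (3.9129, 82) (0, 82)]
11. shoelace: 465.8467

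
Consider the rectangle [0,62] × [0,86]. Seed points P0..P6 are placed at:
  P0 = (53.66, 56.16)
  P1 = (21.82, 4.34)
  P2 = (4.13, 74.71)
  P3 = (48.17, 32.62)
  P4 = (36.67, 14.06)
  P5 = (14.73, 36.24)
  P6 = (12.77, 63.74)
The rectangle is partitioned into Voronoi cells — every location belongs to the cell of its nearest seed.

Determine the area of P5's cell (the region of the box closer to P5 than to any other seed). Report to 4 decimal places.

1. box [0,62]×[0,86]: [(0, 0) (62, 0) (62, 86) (0, 86)]
2. ⊥bis P5·P0 via (34.195,46.2): [(0, 0) (57.835, 0) (13.8298, 86) (0, 86)]  |A|=3081.5864
3. ⊥bis P5·P1 via (18.275,20.29): [(0, 16.2283) (44.4734, 26.1128) (13.8298, 86) (0, 86)]  |A|=1965.608
4. ⊥bis P5·P2 via (9.43,55.475): [(0, 52.8767) (0, 16.2283) (44.4734, 26.1128) (26.9754, 60.3094)]  |A|=1341.2028
5. ⊥bis P5·P3 via (31.45,34.43): [(0, 52.8767) (0, 16.2283) (30.2064, 22.9418) (32.981, 48.5726) (26.9754, 60.3094)]  |A|=1162.7647
6. ⊥bis P5·P4 via (25.7,25.15): [(0, 52.8767) (0, 16.2283) (21.5148, 21.0101) (31.0145, 30.407) (32.981, 48.5726) (26.9754, 60.3094)]  |A|=1131.1032
7. ⊥bis P5·P6 via (13.75,49.99): [(0, 49.01) (0, 16.2283) (21.5148, 21.0101) (31.0145, 30.407) (32.981, 48.5726) (31.6046, 51.2625)]  |A|=930.7755
8. canonical 6-gon: [(0, 49.01) (0, 16.2283) (21.5148, 21.0101) (31.0145, 30.407) (32.981, 48.5726) (31.6046, 51.2625)]
9. shoelace: 930.7755

Area of P5's cell: 930.7755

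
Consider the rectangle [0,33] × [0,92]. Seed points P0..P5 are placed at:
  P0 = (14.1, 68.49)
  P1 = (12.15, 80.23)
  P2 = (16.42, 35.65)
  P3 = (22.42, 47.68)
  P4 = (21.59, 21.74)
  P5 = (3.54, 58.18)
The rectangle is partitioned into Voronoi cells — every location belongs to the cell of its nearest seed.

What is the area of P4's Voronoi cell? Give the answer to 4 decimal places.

1. box [0,33]×[0,92]: [(0, 0) (33, 0) (33, 92) (0, 92)]
2. ⊥bis P4·P0 via (17.845,45.115): [(0, 42.256) (0, 0) (33, 0) (33, 47.543)]  |A|=1481.6839
3. ⊥bis P4·P1 via (16.87,50.985): [(0, 42.256) (0, 0) (33, 0) (33, 47.543)]  |A|=1481.6839
4. ⊥bis P4·P2 via (19.005,28.695): [(0, 21.6313) (0, 0) (33, 0) (33, 33.8966)]  |A|=916.2105
5. ⊥bis P4·P3 via (22.005,34.71): [(0, 21.6313) (0, 0) (33, 0) (33, 33.8966)]  |A|=916.2105
6. ⊥bis P4·P5 via (12.565,39.96): [(0, 21.6313) (0, 0) (33, 0) (33, 33.8966)]  |A|=916.2105
7. canonical 4-gon: [(0, 21.6313) (0, 0) (33, 0) (33, 33.8966)]
8. shoelace: 916.2105

Area of P4's cell: 916.2105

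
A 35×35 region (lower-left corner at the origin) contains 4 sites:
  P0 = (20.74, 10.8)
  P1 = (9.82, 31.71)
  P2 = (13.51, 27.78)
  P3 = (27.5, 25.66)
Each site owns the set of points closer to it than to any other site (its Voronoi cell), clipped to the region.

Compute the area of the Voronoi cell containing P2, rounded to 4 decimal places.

1. box [0,35]×[0,35]: [(0, 0) (35, 0) (35, 35) (0, 35)]
2. ⊥bis P2·P0 via (17.125,19.29): [(0, 11.9983) (35, 26.9011) (35, 35) (0, 35)]  |A|=544.2614
3. ⊥bis P2·P1 via (11.665,29.745): [(0, 18.7924) (0, 11.9983) (35, 26.9011) (35, 35) (17.2618, 35)]  |A|=404.3751
4. ⊥bis P2·P3 via (20.505,26.72): [(0, 18.7924) (0, 11.9983) (19.5346, 20.316) (21.7597, 35) (17.2618, 35)]  |A|=244.5382
5. canonical 5-gon: [(0, 18.7924) (0, 11.9983) (19.5346, 20.316) (21.7597, 35) (17.2618, 35)]
6. shoelace: 244.5382

Area of P2's cell: 244.5382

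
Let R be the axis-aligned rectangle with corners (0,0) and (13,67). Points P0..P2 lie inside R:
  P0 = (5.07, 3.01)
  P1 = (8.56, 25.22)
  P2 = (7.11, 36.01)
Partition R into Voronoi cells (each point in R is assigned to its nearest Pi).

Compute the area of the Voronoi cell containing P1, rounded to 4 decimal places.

Area of P1's cell: 211.5243

1. box [0,13]×[0,67]: [(0, 0) (13, 0) (13, 67) (0, 67)]
2. ⊥bis P1·P0 via (6.815,14.115): [(0, 15.1859) (13, 13.1431) (13, 67) (0, 67)]  |A|=686.8615
3. ⊥bis P1·P2 via (7.835,30.615): [(0, 29.5621) (0, 15.1859) (13, 13.1431) (13, 31.3091)]  |A|=211.5243
4. canonical 4-gon: [(0, 29.5621) (0, 15.1859) (13, 13.1431) (13, 31.3091)]
5. shoelace: 211.5243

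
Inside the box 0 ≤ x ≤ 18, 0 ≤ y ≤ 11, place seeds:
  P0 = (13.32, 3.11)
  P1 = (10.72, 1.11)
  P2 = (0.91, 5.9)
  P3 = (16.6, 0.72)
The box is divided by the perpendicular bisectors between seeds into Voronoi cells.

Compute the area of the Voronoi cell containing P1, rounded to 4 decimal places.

1. box [0,18]×[0,11]: [(0, 0) (18, 0) (18, 11) (0, 11)]
2. ⊥bis P1·P0 via (12.02,2.11): [(0, 0) (13.6431, 0) (5.1815, 11) (0, 11)]  |A|=103.5354
3. ⊥bis P1·P2 via (5.815,3.505): [(4.1036, 0) (13.6431, 0) (7.8077, 7.586)]  |A|=36.1834
4. ⊥bis P1·P3 via (13.66,0.915): [(4.1036, 0) (13.5993, 0) (13.6028, 0.0524) (7.8077, 7.586)]  |A|=36.1823
5. canonical 4-gon: [(4.1036, 0) (13.5993, 0) (13.6028, 0.0524) (7.8077, 7.586)]
6. shoelace: 36.1823

Area of P1's cell: 36.1823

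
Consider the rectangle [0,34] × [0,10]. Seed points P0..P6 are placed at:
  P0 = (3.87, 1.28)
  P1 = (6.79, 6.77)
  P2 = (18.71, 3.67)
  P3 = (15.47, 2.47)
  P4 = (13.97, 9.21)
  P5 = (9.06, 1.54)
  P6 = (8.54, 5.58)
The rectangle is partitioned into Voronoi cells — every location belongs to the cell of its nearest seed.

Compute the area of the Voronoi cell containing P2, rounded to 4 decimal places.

1. box [0,34]×[0,10]: [(0, 0) (34, 0) (34, 10) (0, 10)]
2. ⊥bis P2·P0 via (11.29,2.475): [(11.6886, 0) (34, 0) (34, 10) (10.0781, 10)]  |A|=231.1665
3. ⊥bis P2·P1 via (12.75,5.22): [(11.5753, 0.7033) (11.6886, 0) (34, 0) (34, 10) (13.9931, 10)]  |A|=212.968
4. ⊥bis P2·P3 via (17.09,3.07): [(18.227, 0) (34, 0) (34, 10) (14.5233, 10)]  |A|=176.2481
5. ⊥bis P2·P4 via (16.34,6.44): [(15.9617, 6.1163) (18.227, 0) (34, 0) (34, 10) (20.5008, 10)]  |A|=164.6409
6. ⊥bis P2·P5 via (13.885,2.605): [(15.9617, 6.1163) (18.227, 0) (34, 0) (34, 10) (20.5008, 10)]  |A|=164.6409
7. ⊥bis P2·P6 via (13.625,4.625): [(15.9617, 6.1163) (18.227, 0) (34, 0) (34, 10) (20.5008, 10)]  |A|=164.6409
8. canonical 5-gon: [(15.9617, 6.1163) (18.227, 0) (34, 0) (34, 10) (20.5008, 10)]
9. shoelace: 164.6409

Area of P2's cell: 164.6409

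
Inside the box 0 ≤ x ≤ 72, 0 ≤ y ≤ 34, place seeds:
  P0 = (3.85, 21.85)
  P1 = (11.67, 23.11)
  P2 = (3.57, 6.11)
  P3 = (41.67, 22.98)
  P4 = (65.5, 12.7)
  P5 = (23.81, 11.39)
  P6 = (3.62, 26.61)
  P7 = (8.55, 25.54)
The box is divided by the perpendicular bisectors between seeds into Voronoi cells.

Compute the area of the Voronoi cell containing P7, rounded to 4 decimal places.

Area of P7's cell: 75.1132

1. box [0,72]×[0,34]: [(0, 0) (72, 0) (72, 34) (0, 34)]
2. ⊥bis P7·P0 via (6.2,23.695): [(0, 31.592) (24.8031, 0) (72, 0) (72, 34) (0, 34)]  |A|=2056.2101
3. ⊥bis P7·P1 via (10.11,24.325): [(0, 31.592) (7.9165, 21.5087) (17.6453, 34) (0, 34)]  |A|=119.7383
4. ⊥bis P7·P2 via (6.06,15.825): [(0, 31.592) (7.9165, 21.5087) (17.6453, 34) (0, 34)]  |A|=119.7383
5. ⊥bis P7·P3 via (25.11,24.26): [(0, 31.592) (7.9165, 21.5087) (17.6453, 34) (0, 34)]  |A|=119.7383
6. ⊥bis P7·P4 via (37.025,19.12): [(0, 31.592) (7.9165, 21.5087) (17.6453, 34) (0, 34)]  |A|=119.7383
7. ⊥bis P7·P5 via (16.18,18.465): [(0, 31.592) (7.9165, 21.5087) (17.6453, 34) (0, 34)]  |A|=119.7383
8. ⊥bis P7·P6 via (6.085,26.075): [(5.7052, 24.3252) (7.9165, 21.5087) (17.6453, 34) (7.805, 34)]  |A|=75.1132
9. canonical 4-gon: [(5.7052, 24.3252) (7.9165, 21.5087) (17.6453, 34) (7.805, 34)]
10. shoelace: 75.1132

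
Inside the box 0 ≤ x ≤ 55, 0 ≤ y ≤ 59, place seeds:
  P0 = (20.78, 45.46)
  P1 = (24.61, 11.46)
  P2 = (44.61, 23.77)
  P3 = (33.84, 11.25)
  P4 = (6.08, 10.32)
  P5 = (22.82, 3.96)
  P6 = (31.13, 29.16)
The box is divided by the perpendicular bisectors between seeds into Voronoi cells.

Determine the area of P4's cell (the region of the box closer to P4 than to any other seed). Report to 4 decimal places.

Area of P4's cell: 437.0444

1. box [0,55]×[0,59]: [(0, 0) (55, 0) (55, 59) (0, 59)]
2. ⊥bis P4·P0 via (13.43,27.89): [(0, 33.5081) (0, 0) (55, 0) (55, 10.5002)]  |A|=1210.2279
3. ⊥bis P4·P1 via (15.345,10.89): [(14.3221, 27.5168) (0, 33.5081) (0, 0) (16.015, 0)]  |A|=460.2937
4. ⊥bis P4·P2 via (25.345,17.045): [(14.3221, 27.5168) (0, 33.5081) (0, 0) (16.015, 0)]  |A|=460.2937
5. ⊥bis P4·P3 via (19.96,10.785): [(14.3221, 27.5168) (0, 33.5081) (0, 0) (16.015, 0)]  |A|=460.2937
6. ⊥bis P4·P5 via (14.45,7.14): [(15.4188, 9.69) (14.3221, 27.5168) (0, 33.5081) (0, 0) (11.7373, 0)]  |A|=439.5684
7. ⊥bis P4·P6 via (18.605,19.74): [(15.4188, 9.69) (14.4616, 25.2491) (12.0372, 28.4726) (0, 33.5081) (0, 0) (11.7373, 0)]  |A|=437.0444
8. canonical 6-gon: [(15.4188, 9.69) (14.4616, 25.2491) (12.0372, 28.4726) (0, 33.5081) (0, 0) (11.7373, 0)]
9. shoelace: 437.0444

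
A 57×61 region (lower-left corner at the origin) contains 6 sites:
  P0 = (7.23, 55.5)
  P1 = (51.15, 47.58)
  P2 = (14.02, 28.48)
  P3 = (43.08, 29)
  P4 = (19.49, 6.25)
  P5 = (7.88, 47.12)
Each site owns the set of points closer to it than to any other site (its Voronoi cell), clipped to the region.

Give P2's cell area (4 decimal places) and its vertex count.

1. box [0,57]×[0,61]: [(0, 0) (57, 0) (57, 61) (0, 61)]
2. ⊥bis P2·P0 via (10.625,41.99): [(0, 39.32) (0, 0) (57, 0) (57, 53.6438)]  |A|=2649.4685
3. ⊥bis P2·P1 via (32.585,38.03): [(28.2673, 46.4234) (0, 39.32) (0, 0) (52.148, 0)]  |A|=1766.1797
4. ⊥bis P2·P3 via (28.55,28.74): [(28.2337, 46.415) (0, 39.32) (0, 0) (29.0643, 0)]  |A|=1229.5838
5. ⊥bis P2·P4 via (16.755,17.365): [(28.7009, 20.3045) (28.2337, 46.415) (0, 39.32) (0, 13.2422)]  |A|=744.4847
6. ⊥bis P2·P5 via (10.95,37.8): [(28.7009, 20.3045) (28.2857, 43.5104) (0, 34.1931) (0, 13.2422)]  |A|=630.787
7. canonical 4-gon: [(28.7009, 20.3045) (28.2857, 43.5104) (0, 34.1931) (0, 13.2422)]
8. shoelace: 630.787

Area of P2's cell: 630.7870 (4 vertices)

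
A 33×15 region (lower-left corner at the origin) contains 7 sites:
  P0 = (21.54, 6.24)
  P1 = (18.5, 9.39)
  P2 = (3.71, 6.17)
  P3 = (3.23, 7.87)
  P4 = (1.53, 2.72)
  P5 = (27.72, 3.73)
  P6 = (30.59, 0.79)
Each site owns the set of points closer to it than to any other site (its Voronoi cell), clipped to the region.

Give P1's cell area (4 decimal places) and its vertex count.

Area of P1's cell: 126.1607 (4 vertices)

1. box [0,33]×[0,15]: [(0, 0) (33, 0) (33, 15) (0, 15)]
2. ⊥bis P1·P0 via (20.02,7.815): [(0, 0) (11.9222, 0) (27.465, 15) (0, 15)]  |A|=295.404
3. ⊥bis P1·P2 via (11.105,7.78): [(12.6466, 0.6991) (27.465, 15) (9.5331, 15)]  |A|=128.221
4. ⊥bis P1·P3 via (10.865,8.63): [(10.8187, 9.0949) (12.6466, 0.6991) (27.465, 15) (10.2309, 15)]  |A|=126.1607
5. ⊥bis P1·P4 via (10.015,6.055): [(10.8187, 9.0949) (12.6466, 0.6991) (27.465, 15) (10.2309, 15)]  |A|=126.1607
6. ⊥bis P1·P5 via (23.11,6.56): [(10.8187, 9.0949) (12.6466, 0.6991) (27.465, 15) (10.2309, 15)]  |A|=126.1607
7. ⊥bis P1·P6 via (24.545,5.09): [(10.8187, 9.0949) (12.6466, 0.6991) (27.465, 15) (10.2309, 15)]  |A|=126.1607
8. canonical 4-gon: [(10.8187, 9.0949) (12.6466, 0.6991) (27.465, 15) (10.2309, 15)]
9. shoelace: 126.1607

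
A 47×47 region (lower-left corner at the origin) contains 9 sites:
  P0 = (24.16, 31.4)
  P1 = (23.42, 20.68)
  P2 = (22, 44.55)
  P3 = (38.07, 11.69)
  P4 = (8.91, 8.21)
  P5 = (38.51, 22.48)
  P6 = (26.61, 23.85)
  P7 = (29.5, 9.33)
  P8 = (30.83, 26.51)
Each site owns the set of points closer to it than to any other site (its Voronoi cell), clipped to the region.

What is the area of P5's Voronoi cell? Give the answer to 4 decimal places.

1. box [0,47]×[0,47]: [(0, 0) (47, 0) (47, 47) (0, 47)]
2. ⊥bis P5·P0 via (31.335,26.94): [(14.589, 0) (47, 0) (47, 47) (43.8044, 47)]  |A|=836.7557
3. ⊥bis P5·P1 via (30.965,21.58): [(30.4881, 25.5776) (33.5392, 0) (47, 0) (47, 47) (43.8044, 47)]  |A|=594.406
4. ⊥bis P5·P2 via (30.255,33.515): [(39.9131, 40.74) (30.4881, 25.5776) (33.5392, 0) (47, 0) (47, 46.0415)]  |A|=581.0072
5. ⊥bis P5·P3 via (38.29,17.085): [(39.9131, 40.74) (30.4881, 25.5776) (31.468, 17.3632) (47, 16.7298) (47, 46.0415)]  |A|=334.2218
6. ⊥bis P5·P4 via (23.71,15.345): [(39.9131, 40.74) (30.4881, 25.5776) (31.468, 17.3632) (47, 16.7298) (47, 46.0415)]  |A|=334.2218
7. ⊥bis P5·P6 via (32.56,23.165): [(39.9131, 40.74) (33.3718, 30.2168) (31.8901, 17.346) (47, 16.7298) (47, 46.0415)]  |A|=317.376
8. ⊥bis P5·P7 via (34.005,15.905): [(39.9131, 40.74) (33.3718, 30.2168) (31.8909, 17.3535) (31.9027, 17.3455) (47, 16.7298) (47, 46.0415)]  |A|=317.376
9. ⊥bis P5·P8 via (34.67,24.495): [(45.3148, 44.7808) (32.1631, 19.7176) (31.8909, 17.3535) (31.9027, 17.3455) (47, 16.7298) (47, 46.0415)]  |A|=248.2773
10. canonical 6-gon: [(45.3148, 44.7808) (32.1631, 19.7176) (31.8909, 17.3535) (31.9027, 17.3455) (47, 16.7298) (47, 46.0415)]
11. shoelace: 248.2773

Area of P5's cell: 248.2773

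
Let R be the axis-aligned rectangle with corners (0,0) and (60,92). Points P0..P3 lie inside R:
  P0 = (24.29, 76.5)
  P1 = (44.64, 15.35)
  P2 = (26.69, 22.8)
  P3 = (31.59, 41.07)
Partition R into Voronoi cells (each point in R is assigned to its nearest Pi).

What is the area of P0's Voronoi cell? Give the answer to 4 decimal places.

Area of P0's cell: 1967.4334

1. box [0,60]×[0,92]: [(0, 0) (60, 0) (60, 92) (0, 92)]
2. ⊥bis P0·P1 via (34.465,45.925): [(0, 34.4555) (60, 54.4227) (60, 92) (0, 92)]  |A|=2853.654
3. ⊥bis P0·P2 via (25.49,49.65): [(0, 48.5108) (48.787, 50.6912) (60, 54.4227) (60, 92) (0, 92)]  |A|=2510.795
4. ⊥bis P0·P3 via (27.94,58.785): [(0, 53.0282) (60, 65.3906) (60, 92) (0, 92)]  |A|=1967.4334
5. canonical 4-gon: [(0, 53.0282) (60, 65.3906) (60, 92) (0, 92)]
6. shoelace: 1967.4334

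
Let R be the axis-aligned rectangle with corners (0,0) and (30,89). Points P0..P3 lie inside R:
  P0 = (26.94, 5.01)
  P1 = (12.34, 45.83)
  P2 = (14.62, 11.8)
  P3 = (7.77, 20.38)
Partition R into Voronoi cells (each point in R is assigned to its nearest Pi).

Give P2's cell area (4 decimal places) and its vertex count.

1. box [0,30]×[0,89]: [(0, 0) (30, 0) (30, 89) (0, 89)]
2. ⊥bis P2·P0 via (20.78,8.405): [(0, 0) (16.1477, 0) (30, 25.1341) (30, 89) (0, 89)]  |A|=2495.9176
3. ⊥bis P2·P1 via (13.48,28.815): [(0, 27.9118) (0, 0) (16.1477, 0) (30, 25.1341) (30, 29.9218)]  |A|=693.4228
4. ⊥bis P2·P3 via (11.195,16.09): [(28.3846, 29.8136) (0, 7.1523) (0, 0) (16.1477, 0) (30, 25.1341) (30, 29.9218)]  |A|=398.7971
5. canonical 6-gon: [(28.3846, 29.8136) (0, 7.1523) (0, 0) (16.1477, 0) (30, 25.1341) (30, 29.9218)]
6. shoelace: 398.7971

Area of P2's cell: 398.7971 (6 vertices)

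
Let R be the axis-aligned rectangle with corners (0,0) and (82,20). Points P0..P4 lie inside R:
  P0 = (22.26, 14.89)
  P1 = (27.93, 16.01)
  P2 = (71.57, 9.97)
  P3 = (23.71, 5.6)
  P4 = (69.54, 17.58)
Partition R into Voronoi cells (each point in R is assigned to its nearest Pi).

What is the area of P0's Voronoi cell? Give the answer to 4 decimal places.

Area of P0's cell: 285.9170

1. box [0,82]×[0,20]: [(0, 0) (82, 0) (82, 20) (0, 20)]
2. ⊥bis P0·P1 via (25.095,15.45): [(0, 0) (28.1469, 0) (24.1962, 20) (0, 20)]  |A|=523.4309
3. ⊥bis P0·P2 via (46.915,12.43): [(0, 0) (28.1469, 0) (24.1962, 20) (0, 20)]  |A|=523.4309
4. ⊥bis P0·P3 via (22.985,10.245): [(0, 6.6575) (26.0293, 10.7202) (24.1962, 20) (0, 20)]  |A|=285.917
5. ⊥bis P0·P4 via (45.9,16.235): [(0, 6.6575) (26.0293, 10.7202) (24.1962, 20) (0, 20)]  |A|=285.917
6. canonical 4-gon: [(0, 6.6575) (26.0293, 10.7202) (24.1962, 20) (0, 20)]
7. shoelace: 285.917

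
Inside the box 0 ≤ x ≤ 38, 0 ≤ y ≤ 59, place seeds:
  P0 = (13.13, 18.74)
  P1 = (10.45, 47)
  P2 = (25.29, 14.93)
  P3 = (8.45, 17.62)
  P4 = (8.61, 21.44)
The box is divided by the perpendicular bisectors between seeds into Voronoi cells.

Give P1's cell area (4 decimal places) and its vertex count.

Area of P1's cell: 904.1840 (6 vertices)

1. box [0,38]×[0,59]: [(0, 0) (38, 0) (38, 59) (0, 59)]
2. ⊥bis P1·P0 via (11.79,32.87): [(0, 31.7519) (38, 35.3556) (38, 59) (0, 59)]  |A|=966.9575
3. ⊥bis P1·P2 via (17.87,30.965): [(0, 31.7519) (24.6152, 34.0863) (38, 40.2799) (38, 59) (0, 59)]  |A|=934.002
4. ⊥bis P1·P3 via (9.45,32.31): [(0, 32.9533) (7.3747, 32.4513) (24.6152, 34.0863) (38, 40.2799) (38, 59) (0, 59)]  |A|=929.5721
5. ⊥bis P1·P4 via (9.53,34.22): [(0, 34.906) (18.9073, 33.545) (24.6152, 34.0863) (38, 40.2799) (38, 59) (0, 59)]  |A|=904.184
6. canonical 6-gon: [(0, 34.906) (18.9073, 33.545) (24.6152, 34.0863) (38, 40.2799) (38, 59) (0, 59)]
7. shoelace: 904.184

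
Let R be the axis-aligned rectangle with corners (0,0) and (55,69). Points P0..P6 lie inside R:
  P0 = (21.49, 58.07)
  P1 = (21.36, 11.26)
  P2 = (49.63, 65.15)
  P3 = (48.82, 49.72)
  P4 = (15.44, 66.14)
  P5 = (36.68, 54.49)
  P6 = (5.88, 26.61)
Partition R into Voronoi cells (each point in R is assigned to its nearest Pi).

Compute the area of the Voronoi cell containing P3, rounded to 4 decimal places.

1. box [0,55]×[0,69]: [(0, 0) (55, 0) (55, 69) (0, 69)]
2. ⊥bis P3·P0 via (35.155,53.895): [(18.6887, 0) (55, 0) (55, 69) (39.77, 69)]  |A|=1778.1754
3. ⊥bis P3·P1 via (35.09,30.49): [(29.2731, 34.6432) (55, 16.2745) (55, 69) (39.77, 69)]  |A|=939.8599
4. ⊥bis P3·P2 via (49.225,57.435): [(36.4416, 58.1061) (29.2731, 34.6432) (55, 16.2745) (55, 57.1318)]  |A|=746.7753
5. ⊥bis P3·P4 via (32.13,57.93): [(36.4416, 58.1061) (29.2731, 34.6432) (55, 16.2745) (55, 57.1318)]  |A|=746.7753
6. ⊥bis P3·P5 via (42.75,52.105): [(44.9328, 57.6603) (34.4396, 30.9544) (55, 16.2745) (55, 57.1318)]  |A|=557.2221
7. ⊥bis P3·P6 via (27.35,38.165): [(44.9328, 57.6603) (34.4396, 30.9544) (55, 16.2745) (55, 57.1318)]  |A|=557.2221
8. canonical 4-gon: [(44.9328, 57.6603) (34.4396, 30.9544) (55, 16.2745) (55, 57.1318)]
9. shoelace: 557.2221

Area of P3's cell: 557.2221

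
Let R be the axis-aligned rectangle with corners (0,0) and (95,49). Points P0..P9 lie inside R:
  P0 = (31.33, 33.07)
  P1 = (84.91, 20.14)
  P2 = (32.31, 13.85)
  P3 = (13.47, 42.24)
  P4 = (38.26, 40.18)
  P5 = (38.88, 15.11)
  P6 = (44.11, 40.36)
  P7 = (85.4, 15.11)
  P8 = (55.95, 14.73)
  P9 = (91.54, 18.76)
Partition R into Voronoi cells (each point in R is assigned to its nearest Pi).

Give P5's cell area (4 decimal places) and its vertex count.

1. box [0,95]×[0,49]: [(0, 0) (95, 0) (95, 49) (0, 49)]
2. ⊥bis P5·P0 via (35.105,24.09): [(0, 9.3326) (0, 0) (95, 0) (95, 49) (94.3611, 49)]  |A|=2783.4705
3. ⊥bis P5·P1 via (61.895,17.625): [(60.0429, 34.5734) (0, 9.3326) (0, 0) (63.821, 0)]  |A|=1383.4324
4. ⊥bis P5·P2 via (35.595,14.48): [(60.0429, 34.5734) (33.8529, 23.5637) (38.372, 0) (63.821, 0)]  |A|=773.3721
5. ⊥bis P5·P3 via (26.175,28.675): [(60.0429, 34.5734) (33.8529, 23.5637) (38.372, 0) (63.821, 0)]  |A|=773.3721
6. ⊥bis P5·P4 via (38.57,27.645): [(60.7401, 28.1933) (43.8737, 27.7762) (33.8529, 23.5637) (38.372, 0) (63.821, 0)]  |A|=719.422
7. ⊥bis P5·P6 via (41.495,27.735): [(61.2371, 23.6459) (43.0229, 27.4185) (33.8529, 23.5637) (38.372, 0) (63.821, 0)]  |A|=676.1069
8. ⊥bis P5·P7 via (62.14,15.11): [(62.14, 15.383) (61.2371, 23.6459) (43.0229, 27.4185) (33.8529, 23.5637) (38.372, 0) (62.14, 0)]  |A|=663.1775
9. ⊥bis P5·P8 via (47.415,14.92): [(47.6718, 26.4556) (43.0229, 27.4185) (33.8529, 23.5637) (38.372, 0) (47.0829, 0)]  |A|=297.9471
10. ⊥bis P5·P9 via (65.21,16.935): [(47.6718, 26.4556) (43.0229, 27.4185) (33.8529, 23.5637) (38.372, 0) (47.0829, 0)]  |A|=297.9471
11. canonical 5-gon: [(47.6718, 26.4556) (43.0229, 27.4185) (33.8529, 23.5637) (38.372, 0) (47.0829, 0)]
12. shoelace: 297.9471

Area of P5's cell: 297.9471 (5 vertices)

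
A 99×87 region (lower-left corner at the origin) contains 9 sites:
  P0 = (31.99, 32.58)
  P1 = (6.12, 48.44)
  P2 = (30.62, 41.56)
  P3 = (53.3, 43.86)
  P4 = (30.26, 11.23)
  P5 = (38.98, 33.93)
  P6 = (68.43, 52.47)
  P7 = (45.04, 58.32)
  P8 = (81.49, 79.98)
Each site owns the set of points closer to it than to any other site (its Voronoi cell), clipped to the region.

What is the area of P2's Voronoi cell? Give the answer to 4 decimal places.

1. box [0,99]×[0,87]: [(0, 0) (99, 0) (99, 87) (0, 87)]
2. ⊥bis P2·P0 via (31.305,37.07): [(0, 32.2941) (99, 47.3976) (99, 87) (0, 87)]  |A|=4668.2607
3. ⊥bis P2·P1 via (18.37,45): [(15.4645, 34.6534) (99, 47.3976) (99, 87) (30.1643, 87)]  |A|=3455.7613
4. ⊥bis P2·P3 via (41.96,42.71): [(15.4645, 34.6534) (42.3609, 38.7567) (37.4685, 87) (30.1643, 87)]  |A|=849.9993
5. ⊥bis P2·P4 via (30.44,26.395): [(15.4645, 34.6534) (42.3609, 38.7567) (37.4685, 87) (30.1643, 87)]  |A|=849.9993
6. ⊥bis P2·P5 via (34.8,37.745): [(15.4645, 34.6534) (34.6496, 37.5803) (41.6971, 45.302) (37.4685, 87) (30.1643, 87)]  |A|=824.3725
7. ⊥bis P2·P6 via (49.525,47.015): [(15.4645, 34.6534) (34.6496, 37.5803) (41.6971, 45.302) (37.4685, 87) (30.1643, 87)]  |A|=824.3725
8. ⊥bis P2·P7 via (37.83,49.94): [(23.2741, 62.4637) (15.4645, 34.6534) (34.6496, 37.5803) (41.6971, 45.302) (41.5515, 46.7381)]  |A|=398.9246
9. ⊥bis P2·P8 via (56.055,60.77): [(23.2741, 62.4637) (15.4645, 34.6534) (34.6496, 37.5803) (41.6971, 45.302) (41.5515, 46.7381)]  |A|=398.9246
10. canonical 5-gon: [(23.2741, 62.4637) (15.4645, 34.6534) (34.6496, 37.5803) (41.6971, 45.302) (41.5515, 46.7381)]
11. shoelace: 398.9246

Area of P2's cell: 398.9246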